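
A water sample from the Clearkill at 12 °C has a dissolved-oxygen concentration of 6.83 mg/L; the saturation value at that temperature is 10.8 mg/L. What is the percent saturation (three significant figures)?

% saturation = C/C_s × 100 = 6.83/10.8 × 100 = 63.2 %.

63.2 % saturation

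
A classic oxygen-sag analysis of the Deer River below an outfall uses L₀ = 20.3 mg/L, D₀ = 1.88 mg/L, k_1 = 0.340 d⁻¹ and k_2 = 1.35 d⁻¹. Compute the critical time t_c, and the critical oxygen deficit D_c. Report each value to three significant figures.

t_c ≈ 1.05 d; D_c ≈ 3.58 mg/L

With k_2/k_1 = 3.971 and 1 − D₀(k_2−k_1)/(k_1 L₀) = 0.7249,
t_c = ln(3.971 × 0.7249) / (1.35 − 0.340) = ln(2.878) / 1.010 = 1.057/1.010 = 1.047 d.
D_c = (k_1/k_2) L₀ e^(−k_1 t_c) = (0.340/1.35) × 20.3 × e^(−0.340×1.047) = 0.2519 × 20.3 × 0.7006 = 3.582 mg/L.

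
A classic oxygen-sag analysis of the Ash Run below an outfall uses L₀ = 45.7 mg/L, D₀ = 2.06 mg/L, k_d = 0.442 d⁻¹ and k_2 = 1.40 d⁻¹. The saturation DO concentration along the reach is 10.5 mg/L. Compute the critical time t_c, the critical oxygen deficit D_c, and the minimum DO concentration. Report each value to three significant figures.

t_c ≈ 1.10 d; D_c ≈ 8.89 mg/L; min DO ≈ 1.61 mg/L

With k_2/k_d = 3.167 and 1 − D₀(k_2−k_d)/(k_d L₀) = 0.9023,
t_c = ln(3.167 × 0.9023) / (1.40 − 0.442) = ln(2.858) / 0.9580 = 1.050/0.9580 = 1.096 d.
D_c = (k_d/k_2) L₀ e^(−k_d t_c) = (0.442/1.40) × 45.7 × e^(−0.442×1.096) = 0.3157 × 45.7 × 0.6160 = 8.888 mg/L.
Minimum DO = C_s − D_c = 10.5 − 8.888 = 1.612 mg/L.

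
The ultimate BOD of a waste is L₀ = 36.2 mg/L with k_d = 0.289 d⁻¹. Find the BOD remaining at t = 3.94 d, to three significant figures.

L ≈ 11.6 mg/L

L_t = L₀ e^(−k_d t) = 36.2 × e^(−0.289×3.94) = 36.2 × 0.3202 = 11.59 mg/L.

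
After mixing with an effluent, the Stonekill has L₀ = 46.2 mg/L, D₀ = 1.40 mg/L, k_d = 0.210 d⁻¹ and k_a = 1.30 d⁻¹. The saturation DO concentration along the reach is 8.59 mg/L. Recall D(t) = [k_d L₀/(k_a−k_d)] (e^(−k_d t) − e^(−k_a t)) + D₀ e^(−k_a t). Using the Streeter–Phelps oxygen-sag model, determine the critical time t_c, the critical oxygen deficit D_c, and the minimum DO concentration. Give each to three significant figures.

t_c ≈ 1.52 d; D_c ≈ 5.43 mg/L; min DO ≈ 3.16 mg/L

t_c = [1/(k_a−k_d)] ln[(k_a/k_d)(1 − D₀(k_a−k_d)/(k_d L₀))]
= [1/(1.30−0.210)] ln[(1.30/0.210)(1 − 1.40×1.090/(0.210×46.2))]
= (1/1.090) ln[6.190 × 0.8427] = 0.9174 × ln(5.217) = 0.9174 × 1.652 = 1.515 d.
D_c = (k_d/k_a) L₀ e^(−k_d t_c) = (0.210/1.30) × 46.2 × e^(−0.210×1.515) = 0.1615 × 46.2 × 0.7274 = 5.429 mg/L.
Minimum DO = C_s − D_c = 8.59 − 5.429 = 3.161 mg/L.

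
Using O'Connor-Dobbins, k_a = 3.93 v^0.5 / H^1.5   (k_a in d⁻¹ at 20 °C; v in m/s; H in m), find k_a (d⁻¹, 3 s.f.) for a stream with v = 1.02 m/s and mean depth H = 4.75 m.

k_a ≈ 0.383 d⁻¹

k_a = 3.93 × 1.02^0.5 / 4.75^1.5 = 3.93 × 1.010 / 10.35 = 0.3834 d⁻¹.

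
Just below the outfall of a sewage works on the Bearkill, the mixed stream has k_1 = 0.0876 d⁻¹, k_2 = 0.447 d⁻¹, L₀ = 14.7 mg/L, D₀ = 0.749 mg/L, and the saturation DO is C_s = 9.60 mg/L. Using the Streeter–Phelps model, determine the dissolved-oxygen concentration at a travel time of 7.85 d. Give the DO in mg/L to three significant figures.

k_1 L₀/(k_2−k_1) = 0.0876×14.7/(0.447−0.0876) = 1.288/0.3594 = 3.583 mg/L.
e^(−k_1 t) = e^(−0.0876×7.850) = 0.5028; e^(−k_2 t) = e^(−0.447×7.850) = 0.02993.
D = 3.583 × (0.5028 − 0.02993) + 0.749 × 0.02993 = 1.694 + 0.02242 = 1.717 mg/L.
DO = C_s − D = 9.60 − 1.717 = 7.883 mg/L.

DO ≈ 7.88 mg/L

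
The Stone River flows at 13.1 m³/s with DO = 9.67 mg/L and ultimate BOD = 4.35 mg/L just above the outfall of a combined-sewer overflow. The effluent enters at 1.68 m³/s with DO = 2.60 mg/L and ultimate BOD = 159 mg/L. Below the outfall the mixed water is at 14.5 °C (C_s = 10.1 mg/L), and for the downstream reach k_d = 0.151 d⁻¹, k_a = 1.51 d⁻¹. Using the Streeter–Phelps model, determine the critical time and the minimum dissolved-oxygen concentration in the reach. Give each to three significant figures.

t_c ≈ 1.17 d; minimum DO ≈ 8.26 mg/L

Mixed DO = (13.1×9.67 + 1.68×2.60)/(13.1+1.68) = 131.0/14.78 = 8.866 mg/L.
Mixed L₀ = (13.1×4.35 + 1.68×159)/(14.78) = 324.1/14.78 = 21.93 mg/L.
Initial deficit D₀ = C_s − DO₀ = 10.1 − 8.866 = 1.234 mg/L.
t_c = (1/1.359) ln[(1.51/0.151)(1 − 1.234×1.359/(0.151×21.93))] = 0.7358 × ln(4.937) = 1.175 d.
D_c = (0.151/1.51) × 21.93 × e^(−0.151×1.175) = 0.1000 × 21.93 × 0.8374 = 1.836 mg/L.
Minimum DO = 10.1 − 1.836 = 8.264 mg/L.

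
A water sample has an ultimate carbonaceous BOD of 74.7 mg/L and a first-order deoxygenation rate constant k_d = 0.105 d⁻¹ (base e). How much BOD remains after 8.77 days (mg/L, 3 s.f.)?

L ≈ 29.7 mg/L

L_t = L₀ e^(−k_d t) = 74.7 × e^(−0.105×8.77) = 74.7 × 0.3982 = 29.74 mg/L.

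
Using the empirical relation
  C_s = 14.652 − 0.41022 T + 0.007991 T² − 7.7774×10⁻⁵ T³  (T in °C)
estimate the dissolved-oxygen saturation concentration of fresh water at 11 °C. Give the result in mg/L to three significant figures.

C_s ≈ 11.0 mg/L

C_s = 14.652 − 0.41022×11 + 0.007991×11² − 7.7774×10⁻⁵×11³ = 11.00 mg/L.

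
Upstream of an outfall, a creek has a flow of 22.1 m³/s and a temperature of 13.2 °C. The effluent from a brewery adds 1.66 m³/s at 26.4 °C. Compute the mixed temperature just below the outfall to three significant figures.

Flow-weighted mixing: C = (Q_r C_r + Q_w C_w)/(Q_r + Q_w)
= (22.1×13.2 + 1.66×26.4)/(22.1 + 1.66) = 335.5/23.76 = 14.12 °C.

14.1 °C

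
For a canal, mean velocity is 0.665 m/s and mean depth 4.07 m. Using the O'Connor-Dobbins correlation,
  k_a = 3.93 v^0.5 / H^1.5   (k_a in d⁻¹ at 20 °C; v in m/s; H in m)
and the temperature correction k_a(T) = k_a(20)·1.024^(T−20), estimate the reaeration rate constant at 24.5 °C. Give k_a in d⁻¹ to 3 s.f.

k_a ≈ 0.434 d⁻¹

k_a(20) = 3.93 × 0.665^0.5 / 4.07^1.5 = 3.93 × 0.8155 / 8.211 = 0.3903 d⁻¹.
k_a(24.5) = 0.3903 × 1.024^(24.5−20) = 0.3903 × 1.113 = 0.4343 d⁻¹.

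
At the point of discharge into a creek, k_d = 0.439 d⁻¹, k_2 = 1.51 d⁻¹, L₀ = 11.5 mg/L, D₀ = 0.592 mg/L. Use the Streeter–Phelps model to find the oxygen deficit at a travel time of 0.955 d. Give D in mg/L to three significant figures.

k_d L₀/(k_2−k_d) = 0.439×11.5/(1.51−0.439) = 5.048/1.071 = 4.714 mg/L.
e^(−k_d t) = e^(−0.439×0.9550) = 0.6575; e^(−k_2 t) = e^(−1.51×0.9550) = 0.2364.
D = 4.714 × (0.6575 − 0.2364) + 0.592 × 0.2364 = 1.985 + 0.1400 = 2.125 mg/L.

D ≈ 2.12 mg/L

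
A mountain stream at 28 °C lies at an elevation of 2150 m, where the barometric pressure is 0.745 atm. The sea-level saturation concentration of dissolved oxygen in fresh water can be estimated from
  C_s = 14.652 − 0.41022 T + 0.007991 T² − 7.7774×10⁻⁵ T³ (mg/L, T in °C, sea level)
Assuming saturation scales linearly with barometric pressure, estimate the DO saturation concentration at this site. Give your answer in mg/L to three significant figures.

C_s ≈ 5.75 mg/L

At sea level: C_s = 14.652 − 0.41022×28 + 0.007991×28² − 7.7774×10⁻⁵×28³ = 7.723 mg/L.
Pressure correction: C_s' = 7.723 × 0.745 = 5.754 mg/L.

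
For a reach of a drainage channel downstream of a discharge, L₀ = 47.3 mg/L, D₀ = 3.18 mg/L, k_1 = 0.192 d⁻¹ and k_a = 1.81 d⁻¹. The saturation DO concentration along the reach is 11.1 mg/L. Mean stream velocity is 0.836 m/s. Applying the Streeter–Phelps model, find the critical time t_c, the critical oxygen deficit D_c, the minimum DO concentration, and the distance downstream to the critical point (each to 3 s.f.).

t_c ≈ 0.870 d; D_c ≈ 4.25 mg/L; min DO ≈ 6.85 mg/L; x_c ≈ 62.8 km

With k_a/k_1 = 9.427 and 1 − D₀(k_a−k_1)/(k_1 L₀) = 0.4334,
t_c = ln(9.427 × 0.4334) / (1.81 − 0.192) = ln(4.086) / 1.618 = 1.408/1.618 = 0.8700 d.
L(t_c) = L₀ e^(−k_1 t_c) = 47.3 × 0.8462 = 40.02 mg/L, and at the critical point k_a D_c = k_1 L, so D_c = (0.192/1.81) × 40.02 = 4.246 mg/L.
Minimum DO = C_s − D_c = 11.1 − 4.246 = 6.854 mg/L.
x_c = v t_c = 0.836 m/s × 0.8700 d × 86400 s/d = 62840 m ≈ 62.8 km.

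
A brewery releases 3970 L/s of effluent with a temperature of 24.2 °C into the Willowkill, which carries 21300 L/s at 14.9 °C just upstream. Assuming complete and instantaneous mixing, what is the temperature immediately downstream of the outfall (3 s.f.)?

Flow-weighted mixing: C = (Q_r C_r + Q_w C_w)/(Q_r + Q_w)
= (21300×14.9 + 3970×24.2)/(21300 + 3970) = 413400/25270 = 16.36 °C.

16.4 °C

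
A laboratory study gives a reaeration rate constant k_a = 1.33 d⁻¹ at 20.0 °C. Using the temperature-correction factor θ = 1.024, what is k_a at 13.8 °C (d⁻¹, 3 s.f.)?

k_a(T₂) = k_a(T₁) · θ^(T₂−T₁) = 1.33 × 1.024^(13.8−20.0)
= 1.33 × 1.024^-6.20 = 1.33 × 0.8633 = 1.148 d⁻¹.

k_a ≈ 1.15 d⁻¹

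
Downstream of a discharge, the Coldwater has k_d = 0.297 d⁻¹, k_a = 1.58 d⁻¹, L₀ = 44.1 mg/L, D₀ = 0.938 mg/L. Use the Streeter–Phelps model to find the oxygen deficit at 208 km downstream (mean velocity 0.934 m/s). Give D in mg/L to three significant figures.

D ≈ 4.59 mg/L

Travel time t = x/v = 208 km / (0.934 m/s) = 208000 m / 0.934 m/s = 222700 s = 2.578 d.
k_d L₀/(k_a−k_d) = 0.297×44.1/(1.58−0.297) = 13.10/1.283 = 10.21 mg/L.
e^(−k_d t) = e^(−0.297×2.578) = 0.4651; e^(−k_a t) = e^(−1.58×2.578) = 0.01703.
D = 10.21 × (0.4651 − 0.01703) + 0.938 × 0.01703 = 4.574 + 0.01598 = 4.590 mg/L.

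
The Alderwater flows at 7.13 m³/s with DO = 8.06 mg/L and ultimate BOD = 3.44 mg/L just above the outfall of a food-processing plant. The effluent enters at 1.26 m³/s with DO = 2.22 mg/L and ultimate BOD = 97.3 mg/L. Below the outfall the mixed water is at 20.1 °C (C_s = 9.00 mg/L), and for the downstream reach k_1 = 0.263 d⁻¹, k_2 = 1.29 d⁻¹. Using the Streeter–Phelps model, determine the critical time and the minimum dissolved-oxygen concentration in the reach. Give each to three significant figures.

t_c ≈ 1.04 d; minimum DO ≈ 6.28 mg/L

Mixed DO = (7.13×8.06 + 1.26×2.22)/(7.13+1.26) = 60.27/8.390 = 7.183 mg/L.
Mixed L₀ = (7.13×3.44 + 1.26×97.3)/(8.390) = 147.1/8.390 = 17.54 mg/L.
Initial deficit D₀ = C_s − DO₀ = 9.00 − 7.183 = 1.817 mg/L.
t_c = (1/1.027) ln[(1.29/0.263)(1 − 1.817×1.027/(0.263×17.54))] = 0.9737 × ln(2.920) = 1.044 d.
D_c = (0.263/1.29) × 17.54 × e^(−0.263×1.044) = 0.2039 × 17.54 × 0.7600 = 2.717 mg/L.
Minimum DO = 9.00 − 2.717 = 6.283 mg/L.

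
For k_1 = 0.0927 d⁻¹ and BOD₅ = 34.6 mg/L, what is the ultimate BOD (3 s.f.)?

L₀ ≈ 93.3 mg/L

BOD₅ = L₀(1 − e^(−5k_1)) ⇒ L₀ = BOD₅ / (1 − e^(−5×0.0927))
= 34.6 / (1 − 0.6291) = 34.6 / 0.3709 = 93.28 mg/L.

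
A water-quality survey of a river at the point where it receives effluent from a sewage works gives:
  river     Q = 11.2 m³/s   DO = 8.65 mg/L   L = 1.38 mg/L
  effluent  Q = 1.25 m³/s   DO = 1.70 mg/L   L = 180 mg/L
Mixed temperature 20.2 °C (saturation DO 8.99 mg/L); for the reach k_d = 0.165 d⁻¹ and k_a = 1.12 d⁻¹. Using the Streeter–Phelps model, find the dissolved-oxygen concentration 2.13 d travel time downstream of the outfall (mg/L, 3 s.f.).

Mixed DO = (11.2×8.65 + 1.25×1.70)/(11.2+1.25) = 99.00/12.45 = 7.952 mg/L.
Mixed L₀ = (11.2×1.38 + 1.25×180)/(12.45) = 240.5/12.45 = 19.31 mg/L.
Initial deficit D₀ = C_s − DO₀ = 8.99 − 7.952 = 1.038 mg/L.
D(2.13) = [0.165×19.31/(1.12−0.165)](e^(−0.165×2.13) − e^(−1.12×2.13)) + 1.038 e^(−1.12×2.13)
= 3.337 × (0.7037 − 0.09203) + 1.038 × 0.09203 = 2.136 mg/L.
DO = 8.99 − 2.136 = 6.854 mg/L.

DO ≈ 6.85 mg/L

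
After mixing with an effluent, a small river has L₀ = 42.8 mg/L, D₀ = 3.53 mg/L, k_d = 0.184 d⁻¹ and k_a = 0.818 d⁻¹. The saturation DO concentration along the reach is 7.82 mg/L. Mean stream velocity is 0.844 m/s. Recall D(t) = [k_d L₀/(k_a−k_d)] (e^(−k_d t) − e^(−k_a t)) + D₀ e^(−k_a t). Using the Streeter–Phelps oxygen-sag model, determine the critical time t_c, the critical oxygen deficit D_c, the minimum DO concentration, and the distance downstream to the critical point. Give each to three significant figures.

With k_a/k_d = 4.446 and 1 − D₀(k_a−k_d)/(k_d L₀) = 0.7158,
t_c = ln(4.446 × 0.7158) / (0.818 − 0.184) = ln(3.182) / 0.6340 = 1.158/0.6340 = 1.826 d.
L(t_c) = L₀ e^(−k_d t_c) = 42.8 × 0.7147 = 30.59 mg/L, and at the critical point k_a D_c = k_d L, so D_c = (0.184/0.818) × 30.59 = 6.880 mg/L.
Minimum DO = C_s − D_c = 7.82 − 6.880 = 0.9398 mg/L.
x_c = v t_c = 0.844 m/s × 1.826 d × 86400 s/d = 133100 m ≈ 133 km.

t_c ≈ 1.83 d; D_c ≈ 6.88 mg/L; min DO ≈ 0.940 mg/L; x_c ≈ 133 km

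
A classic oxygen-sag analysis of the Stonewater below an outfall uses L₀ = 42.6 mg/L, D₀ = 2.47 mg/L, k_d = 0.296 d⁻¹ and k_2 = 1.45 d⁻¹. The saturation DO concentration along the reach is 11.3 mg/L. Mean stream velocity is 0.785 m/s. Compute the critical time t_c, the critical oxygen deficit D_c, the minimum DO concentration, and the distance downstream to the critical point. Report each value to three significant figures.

t_c ≈ 1.15 d; D_c ≈ 6.18 mg/L; min DO ≈ 5.12 mg/L; x_c ≈ 78.3 km

t_c = [1/(k_2−k_d)] ln[(k_2/k_d)(1 − D₀(k_2−k_d)/(k_d L₀))]
= [1/(1.45−0.296)] ln[(1.45/0.296)(1 − 2.47×1.154/(0.296×42.6))]
= (1/1.154) ln[4.899 × 0.7740] = 0.8666 × ln(3.791) = 0.8666 × 1.333 = 1.155 d.
D_c = (k_d/k_2) L₀ e^(−k_d t_c) = (0.296/1.45) × 42.6 × e^(−0.296×1.155) = 0.2041 × 42.6 × 0.7105 = 6.178 mg/L.
Minimum DO = C_s − D_c = 11.3 − 6.178 = 5.122 mg/L.
x_c = v t_c = 0.785 m/s × 1.155 d × 86400 s/d = 78330 m ≈ 78.3 km.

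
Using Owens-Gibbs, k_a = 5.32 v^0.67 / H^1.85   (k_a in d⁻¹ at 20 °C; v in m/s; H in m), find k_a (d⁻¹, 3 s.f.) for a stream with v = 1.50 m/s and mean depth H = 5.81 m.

k_a = 5.32 × 1.50^0.67 / 5.81^1.85 = 5.32 × 1.312 / 25.93 = 0.2693 d⁻¹.

k_a ≈ 0.269 d⁻¹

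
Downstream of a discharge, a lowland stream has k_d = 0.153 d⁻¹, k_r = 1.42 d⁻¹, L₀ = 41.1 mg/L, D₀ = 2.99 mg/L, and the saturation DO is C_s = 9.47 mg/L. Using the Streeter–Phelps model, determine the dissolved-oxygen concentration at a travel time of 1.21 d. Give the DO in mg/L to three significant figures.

k_d L₀/(k_r−k_d) = 0.153×41.1/(1.42−0.153) = 6.288/1.267 = 4.963 mg/L.
e^(−k_d t) = e^(−0.153×1.210) = 0.8310; e^(−k_r t) = e^(−1.42×1.210) = 0.1794.
D = 4.963 × (0.8310 − 0.1794) + 2.99 × 0.1794 = 3.234 + 0.5364 = 3.770 mg/L.
DO = C_s − D = 9.47 − 3.770 = 5.700 mg/L.

DO ≈ 5.70 mg/L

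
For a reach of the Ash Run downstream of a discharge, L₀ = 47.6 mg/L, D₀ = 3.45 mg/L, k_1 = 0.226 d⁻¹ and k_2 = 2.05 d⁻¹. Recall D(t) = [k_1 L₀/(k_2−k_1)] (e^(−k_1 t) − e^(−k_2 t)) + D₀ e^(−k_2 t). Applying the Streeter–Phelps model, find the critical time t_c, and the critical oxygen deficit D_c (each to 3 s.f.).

t_c ≈ 0.727 d; D_c ≈ 4.45 mg/L

With k_2/k_1 = 9.071 and 1 − D₀(k_2−k_1)/(k_1 L₀) = 0.4150,
t_c = ln(9.071 × 0.4150) / (2.05 − 0.226) = ln(3.765) / 1.824 = 1.326/1.824 = 0.7268 d.
L(t_c) = L₀ e^(−k_1 t_c) = 47.6 × 0.8485 = 40.39 mg/L, and at the critical point k_2 D_c = k_1 L, so D_c = (0.226/2.05) × 40.39 = 4.453 mg/L.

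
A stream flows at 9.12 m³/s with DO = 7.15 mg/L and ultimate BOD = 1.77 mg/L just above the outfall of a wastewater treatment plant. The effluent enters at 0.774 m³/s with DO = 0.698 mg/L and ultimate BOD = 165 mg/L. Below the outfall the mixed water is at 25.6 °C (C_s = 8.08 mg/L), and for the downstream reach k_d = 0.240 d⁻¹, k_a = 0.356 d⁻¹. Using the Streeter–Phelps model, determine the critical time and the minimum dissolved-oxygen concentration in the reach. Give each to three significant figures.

t_c ≈ 2.98 d; minimum DO ≈ 3.28 mg/L

Mixed DO = (9.12×7.15 + 0.774×0.698)/(9.12+0.774) = 65.75/9.894 = 6.645 mg/L.
Mixed L₀ = (9.12×1.77 + 0.774×165)/(9.894) = 143.9/9.894 = 14.54 mg/L.
Initial deficit D₀ = C_s − DO₀ = 8.08 − 6.645 = 1.435 mg/L.
t_c = (1/0.1160) ln[(0.356/0.240)(1 − 1.435×0.1160/(0.240×14.54))] = 8.621 × ln(1.413) = 2.978 d.
D_c = (0.240/0.356) × 14.54 × e^(−0.240×2.978) = 0.6742 × 14.54 × 0.4894 = 4.797 mg/L.
Minimum DO = 8.08 − 4.797 = 3.283 mg/L.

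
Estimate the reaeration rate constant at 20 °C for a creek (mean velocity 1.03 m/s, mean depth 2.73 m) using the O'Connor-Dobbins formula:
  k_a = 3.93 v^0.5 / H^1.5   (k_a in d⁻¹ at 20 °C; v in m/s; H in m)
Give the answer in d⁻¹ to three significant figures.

k_a ≈ 0.884 d⁻¹

k_a = 3.93 × 1.03^0.5 / 2.73^1.5 = 3.93 × 1.015 / 4.511 = 0.8842 d⁻¹.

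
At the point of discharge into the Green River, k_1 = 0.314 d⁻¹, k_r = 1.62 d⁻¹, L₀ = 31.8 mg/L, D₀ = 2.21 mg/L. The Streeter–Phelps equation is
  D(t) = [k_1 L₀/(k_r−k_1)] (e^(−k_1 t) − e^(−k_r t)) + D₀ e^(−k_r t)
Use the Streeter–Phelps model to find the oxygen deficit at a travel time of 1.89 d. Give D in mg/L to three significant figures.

k_1 L₀/(k_r−k_1) = 0.314×31.8/(1.62−0.314) = 9.985/1.306 = 7.646 mg/L.
e^(−k_1 t) = e^(−0.314×1.890) = 0.5524; e^(−k_r t) = e^(−1.62×1.890) = 0.04680.
D = 7.646 × (0.5524 − 0.04680) + 2.21 × 0.04680 = 3.866 + 0.1034 = 3.969 mg/L.

D ≈ 3.97 mg/L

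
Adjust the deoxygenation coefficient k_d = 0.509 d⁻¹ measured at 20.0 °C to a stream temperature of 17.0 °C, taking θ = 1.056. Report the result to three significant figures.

k_d(T₂) = k_d(T₁) · θ^(T₂−T₁) = 0.509 × 1.056^(17.0−20.0)
= 0.509 × 1.056^-3.00 = 0.509 × 0.8492 = 0.4322 d⁻¹.

k_d ≈ 0.432 d⁻¹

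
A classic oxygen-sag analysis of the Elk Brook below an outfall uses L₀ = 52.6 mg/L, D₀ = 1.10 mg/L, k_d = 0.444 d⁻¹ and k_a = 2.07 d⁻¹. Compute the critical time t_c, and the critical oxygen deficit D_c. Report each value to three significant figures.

At the critical point dD/dt = 0, so k_d L₀ e^(−k_d t) = k_a D. Substituting D(t) from the Streeter–Phelps equation and solving for t gives
t_c = ln[(k_a/k_d)(1 − D₀(k_a−k_d)/(k_d L₀))] / (k_a−k_d).
Here k_a−k_d = 1.626 d⁻¹ and 1 − D₀(k_a−k_d)/(k_d L₀) = 1 − 1.10×1.626/(0.444×52.6) = 0.9234, so
t_c = ln(4.662 × 0.9234) / 1.626 = 1.460 / 1.626 = 0.8978 d.
L(t_c) = L₀ e^(−k_d t_c) = 52.6 × 0.6712 = 35.31 mg/L, and at the critical point k_a D_c = k_d L, so D_c = (0.444/2.07) × 35.31 = 7.573 mg/L.

t_c ≈ 0.898 d; D_c ≈ 7.57 mg/L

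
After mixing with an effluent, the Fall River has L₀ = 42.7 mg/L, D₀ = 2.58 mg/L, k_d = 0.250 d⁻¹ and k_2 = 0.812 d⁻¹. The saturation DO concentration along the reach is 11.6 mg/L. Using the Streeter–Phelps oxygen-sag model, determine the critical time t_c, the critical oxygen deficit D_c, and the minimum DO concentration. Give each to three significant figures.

t_c ≈ 1.84 d; D_c ≈ 8.31 mg/L; min DO ≈ 3.29 mg/L

t_c = [1/(k_2−k_d)] ln[(k_2/k_d)(1 − D₀(k_2−k_d)/(k_d L₀))]
= [1/(0.812−0.250)] ln[(0.812/0.250)(1 − 2.58×0.5620/(0.250×42.7))]
= (1/0.5620) ln[3.248 × 0.8642] = 1.779 × ln(2.807) = 1.779 × 1.032 = 1.836 d.
L(t_c) = L₀ e^(−k_d t_c) = 42.7 × 0.6319 = 26.98 mg/L, and at the critical point k_2 D_c = k_d L, so D_c = (0.250/0.812) × 26.98 = 8.307 mg/L.
Minimum DO = C_s − D_c = 11.6 − 8.307 = 3.293 mg/L.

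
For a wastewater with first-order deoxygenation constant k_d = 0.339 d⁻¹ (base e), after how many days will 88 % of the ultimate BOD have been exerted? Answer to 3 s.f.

y/L₀ = 1 − e^(−k_d t) = 0.88 ⇒ e^(−k_d t) = 0.120
t = −ln(0.120) / 0.339 = 2.120 / 0.339 = 6.254 d.

t ≈ 6.25 d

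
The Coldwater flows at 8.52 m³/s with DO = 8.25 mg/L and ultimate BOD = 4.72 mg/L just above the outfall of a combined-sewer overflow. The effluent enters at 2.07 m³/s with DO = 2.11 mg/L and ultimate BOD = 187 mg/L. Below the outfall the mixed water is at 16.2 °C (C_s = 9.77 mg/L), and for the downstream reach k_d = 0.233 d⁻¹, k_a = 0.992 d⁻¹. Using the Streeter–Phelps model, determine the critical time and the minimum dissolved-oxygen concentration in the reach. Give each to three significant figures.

Mixed DO = (8.52×8.25 + 2.07×2.11)/(8.52+2.07) = 74.66/10.59 = 7.050 mg/L.
Mixed L₀ = (8.52×4.72 + 2.07×187)/(10.59) = 427.3/10.59 = 40.35 mg/L.
Initial deficit D₀ = C_s − DO₀ = 9.77 − 7.050 = 2.720 mg/L.
t_c = (1/0.7590) ln[(0.992/0.233)(1 − 2.720×0.7590/(0.233×40.35))] = 1.318 × ln(3.323) = 1.582 d.
D_c = (0.233/0.992) × 40.35 × e^(−0.233×1.582) = 0.2349 × 40.35 × 0.6917 = 6.555 mg/L.
Minimum DO = 9.77 − 6.555 = 3.215 mg/L.

t_c ≈ 1.58 d; minimum DO ≈ 3.21 mg/L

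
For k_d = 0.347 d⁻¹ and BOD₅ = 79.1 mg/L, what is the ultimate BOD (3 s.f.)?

BOD₅ = L₀(1 − e^(−5k_d)) ⇒ L₀ = BOD₅ / (1 − e^(−5×0.347))
= 79.1 / (1 − 0.1764) = 79.1 / 0.8236 = 96.04 mg/L.

L₀ ≈ 96.0 mg/L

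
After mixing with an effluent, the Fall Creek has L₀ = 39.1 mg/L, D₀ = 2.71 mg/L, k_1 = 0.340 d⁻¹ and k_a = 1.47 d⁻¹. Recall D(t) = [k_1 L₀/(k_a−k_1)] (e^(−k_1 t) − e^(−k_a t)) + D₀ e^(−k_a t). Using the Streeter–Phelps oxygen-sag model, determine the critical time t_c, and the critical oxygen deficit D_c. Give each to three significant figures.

t_c ≈ 1.06 d; D_c ≈ 6.30 mg/L

At the critical point dD/dt = 0, so k_1 L₀ e^(−k_1 t) = k_a D. Substituting D(t) from the Streeter–Phelps equation and solving for t gives
t_c = ln[(k_a/k_1)(1 − D₀(k_a−k_1)/(k_1 L₀))] / (k_a−k_1).
Here k_a−k_1 = 1.130 d⁻¹ and 1 − D₀(k_a−k_1)/(k_1 L₀) = 1 − 2.71×1.130/(0.340×39.1) = 0.7696, so
t_c = ln(4.324 × 0.7696) / 1.130 = 1.202 / 1.130 = 1.064 d.
L(t_c) = L₀ e^(−k_1 t_c) = 39.1 × 0.6965 = 27.23 mg/L, and at the critical point k_a D_c = k_1 L, so D_c = (0.340/1.47) × 27.23 = 6.298 mg/L.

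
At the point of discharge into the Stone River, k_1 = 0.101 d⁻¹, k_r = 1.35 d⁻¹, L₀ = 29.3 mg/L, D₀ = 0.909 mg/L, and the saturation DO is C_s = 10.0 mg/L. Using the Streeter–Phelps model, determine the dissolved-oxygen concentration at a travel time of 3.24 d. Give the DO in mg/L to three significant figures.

DO ≈ 8.31 mg/L

k_1 L₀/(k_r−k_1) = 0.101×29.3/(1.35−0.101) = 2.959/1.249 = 2.369 mg/L.
e^(−k_1 t) = e^(−0.101×3.240) = 0.7209; e^(−k_r t) = e^(−1.35×3.240) = 0.01260.
D = 2.369 × (0.7209 − 0.01260) + 0.909 × 0.01260 = 1.678 + 0.01145 = 1.690 mg/L.
DO = C_s − D = 10.0 − 1.690 = 8.310 mg/L.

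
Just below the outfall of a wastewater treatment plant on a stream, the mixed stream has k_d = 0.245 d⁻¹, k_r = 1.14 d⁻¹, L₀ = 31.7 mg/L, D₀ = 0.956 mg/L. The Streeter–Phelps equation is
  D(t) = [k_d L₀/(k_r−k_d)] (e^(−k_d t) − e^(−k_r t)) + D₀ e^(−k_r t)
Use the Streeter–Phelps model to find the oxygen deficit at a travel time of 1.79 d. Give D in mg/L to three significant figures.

k_d L₀/(k_r−k_d) = 0.245×31.7/(1.14−0.245) = 7.766/0.8950 = 8.678 mg/L.
e^(−k_d t) = e^(−0.245×1.790) = 0.6450; e^(−k_r t) = e^(−1.14×1.790) = 0.1300.
D = 8.678 × (0.6450 − 0.1300) + 0.956 × 0.1300 = 4.469 + 0.1242 = 4.593 mg/L.

D ≈ 4.59 mg/L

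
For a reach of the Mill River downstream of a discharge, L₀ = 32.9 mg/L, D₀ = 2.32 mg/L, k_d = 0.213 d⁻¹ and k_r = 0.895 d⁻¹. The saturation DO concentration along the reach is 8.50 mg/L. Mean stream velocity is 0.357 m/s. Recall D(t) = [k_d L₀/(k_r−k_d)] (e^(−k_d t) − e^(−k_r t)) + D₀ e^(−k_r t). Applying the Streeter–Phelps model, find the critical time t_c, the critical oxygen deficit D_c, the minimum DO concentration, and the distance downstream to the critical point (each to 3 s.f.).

t_c = [1/(k_r−k_d)] ln[(k_r/k_d)(1 − D₀(k_r−k_d)/(k_d L₀))]
= [1/(0.895−0.213)] ln[(0.895/0.213)(1 − 2.32×0.6820/(0.213×32.9))]
= (1/0.6820) ln[4.202 × 0.7742] = 1.466 × ln(3.253) = 1.466 × 1.180 = 1.730 d.
L(t_c) = L₀ e^(−k_d t_c) = 32.9 × 0.6918 = 22.76 mg/L, and at the critical point k_r D_c = k_d L, so D_c = (0.213/0.895) × 22.76 = 5.417 mg/L.
Minimum DO = C_s − D_c = 8.50 − 5.417 = 3.083 mg/L.
x_c = v t_c = 0.357 m/s × 1.730 d × 86400 s/d = 53350 m ≈ 53.4 km.

t_c ≈ 1.73 d; D_c ≈ 5.42 mg/L; min DO ≈ 3.08 mg/L; x_c ≈ 53.4 km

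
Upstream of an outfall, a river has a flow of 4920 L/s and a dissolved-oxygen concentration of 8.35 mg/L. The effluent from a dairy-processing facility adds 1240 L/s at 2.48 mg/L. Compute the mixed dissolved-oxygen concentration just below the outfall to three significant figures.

7.17 mg/L

Flow-weighted mixing: C = (Q_r C_r + Q_w C_w)/(Q_r + Q_w)
= (4920×8.35 + 1240×2.48)/(4920 + 1240) = 44160/6160 = 7.168 mg/L.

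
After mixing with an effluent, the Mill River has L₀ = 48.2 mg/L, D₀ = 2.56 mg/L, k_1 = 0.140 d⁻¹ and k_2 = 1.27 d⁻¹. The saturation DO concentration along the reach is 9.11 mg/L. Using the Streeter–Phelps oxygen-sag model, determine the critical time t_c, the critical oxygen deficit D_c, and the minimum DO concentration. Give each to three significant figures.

With k_2/k_1 = 9.071 and 1 − D₀(k_2−k_1)/(k_1 L₀) = 0.5713,
t_c = ln(9.071 × 0.5713) / (1.27 − 0.140) = ln(5.183) / 1.130 = 1.645/1.130 = 1.456 d.
L(t_c) = L₀ e^(−k_1 t_c) = 48.2 × 0.8156 = 39.31 mg/L, and at the critical point k_2 D_c = k_1 L, so D_c = (0.140/1.27) × 39.31 = 4.334 mg/L.
Minimum DO = C_s − D_c = 9.11 − 4.334 = 4.776 mg/L.

t_c ≈ 1.46 d; D_c ≈ 4.33 mg/L; min DO ≈ 4.78 mg/L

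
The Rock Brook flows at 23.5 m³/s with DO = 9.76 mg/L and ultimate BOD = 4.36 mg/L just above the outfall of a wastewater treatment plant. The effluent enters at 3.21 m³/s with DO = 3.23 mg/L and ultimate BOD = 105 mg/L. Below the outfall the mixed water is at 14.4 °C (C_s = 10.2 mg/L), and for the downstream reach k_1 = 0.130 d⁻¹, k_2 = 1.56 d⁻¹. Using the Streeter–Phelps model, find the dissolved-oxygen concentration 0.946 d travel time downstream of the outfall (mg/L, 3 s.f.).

Mixed DO = (23.5×9.76 + 3.21×3.23)/(23.5+3.21) = 239.7/26.71 = 8.975 mg/L.
Mixed L₀ = (23.5×4.36 + 3.21×105)/(26.71) = 439.5/26.71 = 16.45 mg/L.
Initial deficit D₀ = C_s − DO₀ = 10.2 − 8.975 = 1.225 mg/L.
D(0.946) = [0.130×16.45/(1.56−0.130)](e^(−0.130×0.946) − e^(−1.56×0.946)) + 1.225 e^(−1.56×0.946)
= 1.496 × (0.8843 − 0.2286) + 1.225 × 0.2286 = 1.261 mg/L.
DO = 10.2 − 1.261 = 8.939 mg/L.

DO ≈ 8.94 mg/L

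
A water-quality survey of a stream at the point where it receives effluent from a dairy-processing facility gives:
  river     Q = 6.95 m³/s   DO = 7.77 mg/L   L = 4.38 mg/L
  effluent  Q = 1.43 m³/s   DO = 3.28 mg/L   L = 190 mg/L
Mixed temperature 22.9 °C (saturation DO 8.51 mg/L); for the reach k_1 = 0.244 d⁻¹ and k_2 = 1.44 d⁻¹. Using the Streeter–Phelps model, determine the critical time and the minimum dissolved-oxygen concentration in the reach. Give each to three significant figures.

Mixed DO = (6.95×7.77 + 1.43×3.28)/(6.95+1.43) = 58.69/8.380 = 7.004 mg/L.
Mixed L₀ = (6.95×4.38 + 1.43×190)/(8.380) = 302.1/8.380 = 36.06 mg/L.
Initial deficit D₀ = C_s − DO₀ = 8.51 − 7.004 = 1.506 mg/L.
t_c = (1/1.196) ln[(1.44/0.244)(1 − 1.506×1.196/(0.244×36.06))] = 0.8361 × ln(4.693) = 1.293 d.
D_c = (0.244/1.44) × 36.06 × e^(−0.244×1.293) = 0.1694 × 36.06 × 0.7295 = 4.457 mg/L.
Minimum DO = 8.51 − 4.457 = 4.053 mg/L.

t_c ≈ 1.29 d; minimum DO ≈ 4.05 mg/L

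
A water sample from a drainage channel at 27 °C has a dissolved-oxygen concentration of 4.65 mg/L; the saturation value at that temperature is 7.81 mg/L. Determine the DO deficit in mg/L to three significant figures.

D = C_s − C = 7.81 − 4.65 = 3.16 mg/L.

D ≈ 3.16 mg/L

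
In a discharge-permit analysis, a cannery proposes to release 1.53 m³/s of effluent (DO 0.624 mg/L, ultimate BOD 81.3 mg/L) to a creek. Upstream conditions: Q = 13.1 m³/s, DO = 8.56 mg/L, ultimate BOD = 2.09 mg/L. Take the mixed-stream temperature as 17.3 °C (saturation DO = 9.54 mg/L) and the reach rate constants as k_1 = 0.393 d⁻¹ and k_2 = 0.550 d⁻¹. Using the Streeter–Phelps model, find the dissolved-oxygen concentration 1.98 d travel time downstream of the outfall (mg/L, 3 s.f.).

DO ≈ 5.74 mg/L

Mixed DO = (13.1×8.56 + 1.53×0.624)/(13.1+1.53) = 113.1/14.63 = 7.730 mg/L.
Mixed L₀ = (13.1×2.09 + 1.53×81.3)/(14.63) = 151.8/14.63 = 10.37 mg/L.
Initial deficit D₀ = C_s − DO₀ = 9.54 − 7.730 = 1.810 mg/L.
D(1.98) = [0.393×10.37/(0.550−0.393)](e^(−0.393×1.98) − e^(−0.550×1.98)) + 1.810 e^(−0.550×1.98)
= 25.97 × (0.4593 − 0.3366) + 1.810 × 0.3366 = 3.796 mg/L.
DO = 9.54 − 3.796 = 5.744 mg/L.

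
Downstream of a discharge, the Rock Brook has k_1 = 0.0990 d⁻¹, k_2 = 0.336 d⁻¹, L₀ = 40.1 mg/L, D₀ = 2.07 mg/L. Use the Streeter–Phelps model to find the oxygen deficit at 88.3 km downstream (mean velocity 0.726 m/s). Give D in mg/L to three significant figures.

D ≈ 5.42 mg/L

Travel time t = x/v = 88.3 km / (0.726 m/s) = 88300 m / 0.726 m/s = 121600 s = 1.408 d.
k_1 L₀/(k_2−k_1) = 0.0990×40.1/(0.336−0.0990) = 3.970/0.2370 = 16.75 mg/L.
e^(−k_1 t) = e^(−0.0990×1.408) = 0.8699; e^(−k_2 t) = e^(−0.336×1.408) = 0.6231.
D = 16.75 × (0.8699 − 0.6231) + 2.07 × 0.6231 = 4.134 + 1.290 = 5.424 mg/L.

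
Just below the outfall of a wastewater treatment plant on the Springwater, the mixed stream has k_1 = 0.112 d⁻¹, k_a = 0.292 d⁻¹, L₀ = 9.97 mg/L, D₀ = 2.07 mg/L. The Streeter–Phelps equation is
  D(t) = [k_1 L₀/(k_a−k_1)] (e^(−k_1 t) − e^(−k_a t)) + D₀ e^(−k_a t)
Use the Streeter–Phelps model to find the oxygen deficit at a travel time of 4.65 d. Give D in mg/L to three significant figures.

D ≈ 2.62 mg/L

k_1 L₀/(k_a−k_1) = 0.112×9.97/(0.292−0.112) = 1.117/0.1800 = 6.204 mg/L.
e^(−k_1 t) = e^(−0.112×4.650) = 0.5940; e^(−k_a t) = e^(−0.292×4.650) = 0.2572.
D = 6.204 × (0.5940 − 0.2572) + 2.07 × 0.2572 = 2.089 + 0.5325 = 2.622 mg/L.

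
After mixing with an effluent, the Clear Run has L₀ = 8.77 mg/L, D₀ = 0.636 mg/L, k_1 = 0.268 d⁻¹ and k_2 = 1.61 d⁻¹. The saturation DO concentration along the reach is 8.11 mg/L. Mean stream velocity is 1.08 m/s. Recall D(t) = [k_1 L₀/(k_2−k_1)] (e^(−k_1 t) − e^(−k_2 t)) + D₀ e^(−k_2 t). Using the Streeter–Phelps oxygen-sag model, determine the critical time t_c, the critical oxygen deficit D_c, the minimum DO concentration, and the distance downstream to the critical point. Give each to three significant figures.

With k_2/k_1 = 6.007 and 1 − D₀(k_2−k_1)/(k_1 L₀) = 0.6369,
t_c = ln(6.007 × 0.6369) / (1.61 − 0.268) = ln(3.826) / 1.342 = 1.342/1.342 = 0.9998 d.
L(t_c) = L₀ e^(−k_1 t_c) = 8.77 × 0.7649 = 6.709 mg/L, and at the critical point k_2 D_c = k_1 L, so D_c = (0.268/1.61) × 6.709 = 1.117 mg/L.
Minimum DO = C_s − D_c = 8.11 − 1.117 = 6.993 mg/L.
x_c = v t_c = 1.08 m/s × 0.9998 d × 86400 s/d = 93300 m ≈ 93.3 km.

t_c ≈ 1.00 d; D_c ≈ 1.12 mg/L; min DO ≈ 6.99 mg/L; x_c ≈ 93.3 km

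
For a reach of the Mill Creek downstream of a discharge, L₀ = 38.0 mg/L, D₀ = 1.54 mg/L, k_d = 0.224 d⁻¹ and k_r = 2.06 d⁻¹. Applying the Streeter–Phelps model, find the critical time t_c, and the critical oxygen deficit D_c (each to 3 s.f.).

t_c ≈ 0.989 d; D_c ≈ 3.31 mg/L

With k_r/k_d = 9.196 and 1 − D₀(k_r−k_d)/(k_d L₀) = 0.6678,
t_c = ln(9.196 × 0.6678) / (2.06 − 0.224) = ln(6.142) / 1.836 = 1.815/1.836 = 0.9886 d.
L(t_c) = L₀ e^(−k_d t_c) = 38.0 × 0.8014 = 30.45 mg/L, and at the critical point k_r D_c = k_d L, so D_c = (0.224/2.06) × 30.45 = 3.311 mg/L.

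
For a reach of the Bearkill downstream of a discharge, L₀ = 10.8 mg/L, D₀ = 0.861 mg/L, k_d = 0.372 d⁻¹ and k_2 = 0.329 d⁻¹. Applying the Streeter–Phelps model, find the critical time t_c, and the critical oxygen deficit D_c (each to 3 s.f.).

t_c ≈ 2.64 d; D_c ≈ 4.57 mg/L

At the critical point dD/dt = 0, so k_d L₀ e^(−k_d t) = k_2 D. Substituting D(t) from the Streeter–Phelps equation and solving for t gives
t_c = ln[(k_2/k_d)(1 − D₀(k_2−k_d)/(k_d L₀))] / (k_2−k_d).
Here k_2−k_d = -0.04300 d⁻¹ and 1 − D₀(k_2−k_d)/(k_d L₀) = 1 − 0.861×-0.04300/(0.372×10.8) = 1.009, so
t_c = ln(0.8844 × 1.009) / -0.04300 = -0.1137 / -0.04300 = 2.643 d.
L(t_c) = L₀ e^(−k_d t_c) = 10.8 × 0.3741 = 4.040 mg/L, and at the critical point k_2 D_c = k_d L, so D_c = (0.372/0.329) × 4.040 = 4.568 mg/L.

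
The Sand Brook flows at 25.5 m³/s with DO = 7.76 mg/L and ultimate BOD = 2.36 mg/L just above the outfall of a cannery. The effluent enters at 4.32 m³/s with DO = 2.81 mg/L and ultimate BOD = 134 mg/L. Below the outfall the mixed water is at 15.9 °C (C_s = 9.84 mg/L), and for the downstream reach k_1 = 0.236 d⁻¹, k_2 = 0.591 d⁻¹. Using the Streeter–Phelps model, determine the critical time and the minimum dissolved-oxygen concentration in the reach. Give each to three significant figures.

t_c ≈ 1.97 d; minimum DO ≈ 4.46 mg/L

Mixed DO = (25.5×7.76 + 4.32×2.81)/(25.5+4.32) = 210.0/29.82 = 7.043 mg/L.
Mixed L₀ = (25.5×2.36 + 4.32×134)/(29.82) = 639.1/29.82 = 21.43 mg/L.
Initial deficit D₀ = C_s − DO₀ = 9.84 − 7.043 = 2.797 mg/L.
t_c = (1/0.3550) ln[(0.591/0.236)(1 − 2.797×0.3550/(0.236×21.43))] = 2.817 × ln(2.013) = 1.970 d.
D_c = (0.236/0.591) × 21.43 × e^(−0.236×1.970) = 0.3993 × 21.43 × 0.6282 = 5.376 mg/L.
Minimum DO = 9.84 − 5.376 = 4.464 mg/L.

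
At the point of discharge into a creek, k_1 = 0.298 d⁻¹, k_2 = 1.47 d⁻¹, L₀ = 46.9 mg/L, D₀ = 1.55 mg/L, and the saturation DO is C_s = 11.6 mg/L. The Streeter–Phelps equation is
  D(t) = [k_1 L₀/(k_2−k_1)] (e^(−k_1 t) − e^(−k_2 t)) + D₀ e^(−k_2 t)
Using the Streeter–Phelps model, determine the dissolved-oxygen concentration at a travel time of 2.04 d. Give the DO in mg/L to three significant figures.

DO ≈ 5.62 mg/L

k_1 L₀/(k_2−k_1) = 0.298×46.9/(1.47−0.298) = 13.98/1.172 = 11.93 mg/L.
e^(−k_1 t) = e^(−0.298×2.040) = 0.5445; e^(−k_2 t) = e^(−1.47×2.040) = 0.04985.
D = 11.93 × (0.5445 − 0.04985) + 1.55 × 0.04985 = 5.899 + 0.07726 = 5.976 mg/L.
DO = C_s − D = 11.6 − 5.976 = 5.624 mg/L.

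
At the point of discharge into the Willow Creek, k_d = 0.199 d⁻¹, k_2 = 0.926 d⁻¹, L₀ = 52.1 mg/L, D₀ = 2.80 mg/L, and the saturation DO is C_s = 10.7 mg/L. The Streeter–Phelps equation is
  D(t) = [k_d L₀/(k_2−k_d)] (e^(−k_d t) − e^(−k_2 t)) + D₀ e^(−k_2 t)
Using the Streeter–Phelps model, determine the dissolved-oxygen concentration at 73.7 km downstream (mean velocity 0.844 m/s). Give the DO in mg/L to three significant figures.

Travel time t = x/v = 73.7 km / (0.844 m/s) = 73700 m / 0.844 m/s = 87320 s = 1.011 d.
k_d L₀/(k_2−k_d) = 0.199×52.1/(0.926−0.199) = 10.37/0.7270 = 14.26 mg/L.
e^(−k_d t) = e^(−0.199×1.011) = 0.8178; e^(−k_2 t) = e^(−0.926×1.011) = 0.3922.
D = 14.26 × (0.8178 − 0.3922) + 2.80 × 0.3922 = 6.069 + 1.098 = 7.167 mg/L.
DO = C_s − D = 10.7 − 7.167 = 3.533 mg/L.

DO ≈ 3.53 mg/L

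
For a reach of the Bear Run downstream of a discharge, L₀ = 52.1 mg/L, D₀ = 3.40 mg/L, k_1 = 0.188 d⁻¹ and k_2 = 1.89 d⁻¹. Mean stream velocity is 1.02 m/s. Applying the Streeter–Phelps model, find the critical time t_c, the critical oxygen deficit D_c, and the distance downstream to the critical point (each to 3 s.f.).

With k_2/k_1 = 10.05 and 1 − D₀(k_2−k_1)/(k_1 L₀) = 0.4092,
t_c = ln(10.05 × 0.4092) / (1.89 − 0.188) = ln(4.114) / 1.702 = 1.414/1.702 = 0.8310 d.
D_c = (k_1/k_2) L₀ e^(−k_1 t_c) = (0.188/1.89) × 52.1 × e^(−0.188×0.8310) = 0.09947 × 52.1 × 0.8554 = 4.433 mg/L.
x_c = v t_c = 1.02 m/s × 0.8310 d × 86400 s/d = 73230 m ≈ 73.2 km.

t_c ≈ 0.831 d; D_c ≈ 4.43 mg/L; x_c ≈ 73.2 km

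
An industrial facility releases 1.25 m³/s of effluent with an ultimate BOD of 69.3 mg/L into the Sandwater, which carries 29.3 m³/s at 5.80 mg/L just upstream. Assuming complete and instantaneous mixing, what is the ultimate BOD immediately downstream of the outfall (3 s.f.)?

8.40 mg/L

Flow-weighted mixing: C = (Q_r C_r + Q_w C_w)/(Q_r + Q_w)
= (29.3×5.80 + 1.25×69.3)/(29.3 + 1.25) = 256.6/30.55 = 8.398 mg/L.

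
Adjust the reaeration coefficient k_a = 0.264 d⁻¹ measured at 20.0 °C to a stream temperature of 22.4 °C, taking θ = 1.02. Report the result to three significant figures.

k_a(T₂) = k_a(T₁) · θ^(T₂−T₁) = 0.264 × 1.02^(22.4−20.0)
= 0.264 × 1.02^2.40 = 0.264 × 1.049 = 0.2768 d⁻¹.

k_a ≈ 0.277 d⁻¹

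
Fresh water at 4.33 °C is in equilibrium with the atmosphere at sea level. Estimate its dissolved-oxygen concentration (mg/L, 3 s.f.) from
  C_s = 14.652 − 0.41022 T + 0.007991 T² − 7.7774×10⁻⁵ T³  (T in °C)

C_s = 14.652 − 0.41022×4.33 + 0.007991×4.33² − 7.7774×10⁻⁵×4.33³ = 13.02 mg/L.

C_s ≈ 13.0 mg/L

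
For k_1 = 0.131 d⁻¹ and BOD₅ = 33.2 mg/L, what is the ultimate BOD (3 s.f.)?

L₀ ≈ 69.1 mg/L

BOD₅ = L₀(1 − e^(−5k_1)) ⇒ L₀ = BOD₅ / (1 − e^(−5×0.131))
= 33.2 / (1 − 0.5194) = 33.2 / 0.4806 = 69.09 mg/L.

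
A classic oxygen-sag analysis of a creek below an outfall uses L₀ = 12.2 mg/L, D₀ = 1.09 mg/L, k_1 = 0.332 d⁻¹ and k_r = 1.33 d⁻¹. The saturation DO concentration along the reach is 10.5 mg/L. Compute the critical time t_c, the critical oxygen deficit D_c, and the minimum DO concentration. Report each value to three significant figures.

t_c ≈ 1.08 d; D_c ≈ 2.13 mg/L; min DO ≈ 8.37 mg/L

With k_r/k_1 = 4.006 and 1 − D₀(k_r−k_1)/(k_1 L₀) = 0.7314,
t_c = ln(4.006 × 0.7314) / (1.33 − 0.332) = ln(2.930) / 0.9980 = 1.075/0.9980 = 1.077 d.
D_c = (k_1/k_r) L₀ e^(−k_1 t_c) = (0.332/1.33) × 12.2 × e^(−0.332×1.077) = 0.2496 × 12.2 × 0.6993 = 2.130 mg/L.
Minimum DO = C_s − D_c = 10.5 − 2.130 = 8.370 mg/L.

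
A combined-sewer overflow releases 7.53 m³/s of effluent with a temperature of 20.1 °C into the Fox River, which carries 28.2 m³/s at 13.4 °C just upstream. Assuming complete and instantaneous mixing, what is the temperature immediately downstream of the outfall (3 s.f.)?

Flow-weighted mixing: C = (Q_r C_r + Q_w C_w)/(Q_r + Q_w)
= (28.2×13.4 + 7.53×20.1)/(28.2 + 7.53) = 529.2/35.73 = 14.81 °C.

14.8 °C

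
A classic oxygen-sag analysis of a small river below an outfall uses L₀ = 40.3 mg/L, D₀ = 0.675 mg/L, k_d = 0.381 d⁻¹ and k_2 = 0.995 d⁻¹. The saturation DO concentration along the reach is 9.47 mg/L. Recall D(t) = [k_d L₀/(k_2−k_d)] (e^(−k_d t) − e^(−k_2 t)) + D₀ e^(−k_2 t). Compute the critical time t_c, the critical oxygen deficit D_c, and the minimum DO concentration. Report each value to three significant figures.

t_c ≈ 1.52 d; D_c ≈ 8.65 mg/L; min DO ≈ 0.819 mg/L

With k_2/k_d = 2.612 and 1 − D₀(k_2−k_d)/(k_d L₀) = 0.9730,
t_c = ln(2.612 × 0.9730) / (0.995 − 0.381) = ln(2.541) / 0.6140 = 0.9326/0.6140 = 1.519 d.
L(t_c) = L₀ e^(−k_d t_c) = 40.3 × 0.5606 = 22.59 mg/L, and at the critical point k_2 D_c = k_d L, so D_c = (0.381/0.995) × 22.59 = 8.651 mg/L.
Minimum DO = C_s − D_c = 9.47 − 8.651 = 0.8186 mg/L.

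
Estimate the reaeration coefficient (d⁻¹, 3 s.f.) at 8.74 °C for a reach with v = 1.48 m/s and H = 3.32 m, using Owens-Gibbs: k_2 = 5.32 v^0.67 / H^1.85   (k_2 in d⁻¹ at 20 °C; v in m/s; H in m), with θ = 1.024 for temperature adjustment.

k_2 ≈ 0.575 d⁻¹

k_2(20) = 5.32 × 1.48^0.67 / 3.32^1.85 = 5.32 × 1.300 / 9.207 = 0.7514 d⁻¹.
k_2(8.74) = 0.7514 × 1.024^(8.74−20) = 0.7514 × 0.7656 = 0.5753 d⁻¹.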